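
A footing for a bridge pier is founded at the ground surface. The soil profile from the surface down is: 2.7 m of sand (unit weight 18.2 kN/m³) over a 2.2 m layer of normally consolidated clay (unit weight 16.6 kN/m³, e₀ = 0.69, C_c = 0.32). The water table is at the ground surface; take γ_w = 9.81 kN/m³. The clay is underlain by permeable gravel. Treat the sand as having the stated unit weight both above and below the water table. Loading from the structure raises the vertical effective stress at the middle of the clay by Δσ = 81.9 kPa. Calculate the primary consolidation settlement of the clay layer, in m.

S_c ≈ 0.238 m

Mid-depth of clay below the ground surface: z = 2.7 + 2.2/2 = 3.8 m.
Total vertical stress at mid-clay: σ_v = 18.2×2.7 + 16.6×1.1 = 67.4 kPa.
Pore pressure: u = 9.81×(3.8 − 0) = 37.278 kPa.
Initial effective stress: σ'_0 = σ_v − u = 67.4 − 37.278 = 30.122 kPa.
Final effective stress: σ'_f = σ'_0 + Δσ = 30.122 + 81.9 = 112.02 kPa.
Normally consolidated clay, so the full stress increment lies on the virgin compression line:
S_c = C_c·H/(1+e₀)·log₁₀(σ'_f/σ'_0) = 0.32×2.2/(1+0.69)×log₁₀(112.02/30.122)
    = 0.41657 × 0.57041 = 0.2376 m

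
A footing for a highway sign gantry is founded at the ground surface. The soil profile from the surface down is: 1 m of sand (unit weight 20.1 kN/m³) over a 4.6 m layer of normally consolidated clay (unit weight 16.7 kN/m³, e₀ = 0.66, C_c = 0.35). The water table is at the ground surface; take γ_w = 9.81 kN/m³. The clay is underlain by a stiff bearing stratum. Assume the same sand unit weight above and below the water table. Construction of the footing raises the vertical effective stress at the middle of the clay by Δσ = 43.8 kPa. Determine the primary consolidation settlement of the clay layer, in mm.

Mid-depth of clay below the ground surface: z = 1 + 4.6/2 = 3.3 m.
Total vertical stress at mid-clay: σ_v = 20.1×1 + 16.7×2.3 = 58.51 kPa.
Pore pressure: u = 9.81×(3.3 − 0) = 32.373 kPa.
Initial effective stress: σ'_0 = σ_v − u = 58.51 − 32.373 = 26.137 kPa.
Final effective stress: σ'_f = σ'_0 + Δσ = 26.137 + 43.8 = 69.937 kPa.
Normally consolidated clay, so the full stress increment lies on the virgin compression line:
S_c = C_c·H/(1+e₀)·log₁₀(σ'_f/σ'_0) = 0.35×4.6/(1+0.66)×log₁₀(69.937/26.137)
    = 0.96988 × 0.42745 = 0.4146 m

S_c ≈ 415 mm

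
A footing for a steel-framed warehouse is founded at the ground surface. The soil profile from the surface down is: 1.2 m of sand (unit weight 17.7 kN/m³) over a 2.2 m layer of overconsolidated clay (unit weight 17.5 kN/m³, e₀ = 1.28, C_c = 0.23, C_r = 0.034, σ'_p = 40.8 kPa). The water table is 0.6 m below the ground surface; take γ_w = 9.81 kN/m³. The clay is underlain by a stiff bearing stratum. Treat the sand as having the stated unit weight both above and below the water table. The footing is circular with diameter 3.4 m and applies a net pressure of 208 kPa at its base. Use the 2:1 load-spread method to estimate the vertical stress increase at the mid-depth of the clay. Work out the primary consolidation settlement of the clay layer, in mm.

Mid-depth of clay below the ground surface: z = 1.2 + 2.2/2 = 2.3 m.
Total vertical stress at mid-clay: σ_v = 17.7×1.2 + 17.5×1.1 = 40.49 kPa.
Pore pressure: u = 9.81×(2.3 − 0.6) = 16.677 kPa.
Initial effective stress: σ'_0 = σ_v − u = 40.49 − 16.677 = 23.813 kPa.
Stress increase at mid-clay by the 2:1 spreading method:
Δσ ≈ qD²/(D+z)² = 208×3.4²/(3.4+2.3)² = 74.007 kPa
Final effective stress: σ'_f = 23.813 + 74.007 = 97.82 kPa.
σ'_f = 97.82 > σ'_p = 40.8 kPa, so the stress path crosses the preconsolidation pressure — recompression up to σ'_p, then virgin compression beyond:
S_c = H/(1+e₀)·[C_r·log₁₀(σ'_p/σ'_0) + C_c·log₁₀(σ'_f/σ'_p)]
    = 2.2/2.28 × [0.034×log₁₀(40.8/23.813) + 0.23×log₁₀(97.82/40.8)]
    = 0.96491 × [0.0079508 + 0.087347] = 0.09195 m

S_c ≈ 92 mm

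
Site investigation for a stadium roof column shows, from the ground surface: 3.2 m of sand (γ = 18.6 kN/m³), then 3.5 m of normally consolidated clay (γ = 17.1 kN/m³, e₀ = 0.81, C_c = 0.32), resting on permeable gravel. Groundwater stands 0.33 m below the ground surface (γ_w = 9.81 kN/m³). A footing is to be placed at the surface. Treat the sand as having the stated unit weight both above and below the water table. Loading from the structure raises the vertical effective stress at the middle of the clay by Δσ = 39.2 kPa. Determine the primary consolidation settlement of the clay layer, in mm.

S_c ≈ 171 mm

Mid-depth of clay below the ground surface: z = 3.2 + 3.5/2 = 4.95 m.
Total vertical stress at mid-clay: σ_v = 18.6×3.2 + 17.1×1.75 = 89.445 kPa.
Pore pressure: u = 9.81×(4.95 − 0.33) = 45.322 kPa.
Initial effective stress: σ'_0 = σ_v − u = 89.445 − 45.322 = 44.123 kPa.
Final effective stress: σ'_f = σ'_0 + Δσ = 44.123 + 39.2 = 83.323 kPa.
Normally consolidated clay, so the full stress increment lies on the virgin compression line:
S_c = C_c·H/(1+e₀)·log₁₀(σ'_f/σ'_0) = 0.32×3.5/(1+0.81)×log₁₀(83.323/44.123)
    = 0.61878 × 0.2761 = 0.1708 m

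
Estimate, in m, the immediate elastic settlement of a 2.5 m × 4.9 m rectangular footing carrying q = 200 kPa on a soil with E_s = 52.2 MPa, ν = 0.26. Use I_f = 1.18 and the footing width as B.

Immediate (elastic) settlement: S_e = q·B·(1−ν²)/E_s · I_f.
E_s = 52.2 MPa = 52200 kPa.
S_e = 200 × 2.5 × (1 − 0.26²) / 52200 × 1.18
    = 200 × 2.5 × 0.9324 / 52200 × 1.18
    = 0.01054 m

S_e ≈ 0.0105 m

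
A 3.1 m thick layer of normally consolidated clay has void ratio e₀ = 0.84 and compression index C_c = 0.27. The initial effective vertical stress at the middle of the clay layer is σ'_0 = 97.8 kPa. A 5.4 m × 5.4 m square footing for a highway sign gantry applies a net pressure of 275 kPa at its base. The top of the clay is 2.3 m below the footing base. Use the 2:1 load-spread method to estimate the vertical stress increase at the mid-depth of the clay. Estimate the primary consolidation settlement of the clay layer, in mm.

S_c ≈ 133 mm

Mid-depth of clay below the footing base: z = 2.3 + 3.1/2 = 3.85 m.
Stress increase at mid-clay by the 2:1 spreading method:
Δσ = qBL/((B+z)(L+z)) = 275×5.4×5.4/((5.4+3.85)(5.4+3.85)) = 93.721 kPa
Final effective stress: σ'_f = σ'_0 + Δσ = 97.8 + 93.721 = 191.52 kPa.
Normally consolidated clay, so the full stress increment lies on the virgin compression line:
S_c = C_c·H/(1+e₀)·log₁₀(σ'_f/σ'_0) = 0.27×3.1/(1+0.84)×log₁₀(191.52/97.8)
    = 0.45489 × 0.29188 = 0.1328 m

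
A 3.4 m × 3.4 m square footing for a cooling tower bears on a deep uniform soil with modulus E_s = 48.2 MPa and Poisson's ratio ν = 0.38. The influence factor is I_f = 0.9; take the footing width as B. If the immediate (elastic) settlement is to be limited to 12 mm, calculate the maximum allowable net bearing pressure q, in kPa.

E_s = 48.2 MPa = 48200 kPa.
S_e = q·B·(1−ν²)/E_s · I_f  ⇒  q = S_e·E_s / (B·(1−ν²)·I_f).
q = 0.012 × 48200 / (3.4 × 0.8556 × 0.9) = 220.9 kPa

q ≈ 221 kPa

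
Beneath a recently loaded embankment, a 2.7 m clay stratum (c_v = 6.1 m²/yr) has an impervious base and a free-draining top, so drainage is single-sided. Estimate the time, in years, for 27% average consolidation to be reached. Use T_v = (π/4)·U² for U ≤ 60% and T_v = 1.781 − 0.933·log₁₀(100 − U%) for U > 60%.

t ≈ 0.0684 years

Drainage path length: H_d = H = 2.7 m (single drainage).
U ≤ 60%: T_v = (π/4)·U² = (π/4)×0.27² = 0.057256.
t = T_v·H_d²/c_v = 0.057256×2.7²/6.1 = 0.06843 years.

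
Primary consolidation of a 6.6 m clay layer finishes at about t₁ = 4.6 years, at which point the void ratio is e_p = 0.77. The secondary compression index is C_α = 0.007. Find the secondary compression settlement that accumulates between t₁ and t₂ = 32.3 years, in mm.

S_s ≈ 22.1 mm

Secondary compression: S_s = C_α·H/(1+e_p)·log₁₀(t₂/t₁)
S_s = 0.007×6.6/(1+0.77)×log₁₀(32.3/4.6)
    = 0.0261 × 0.8464 = 0.02209 m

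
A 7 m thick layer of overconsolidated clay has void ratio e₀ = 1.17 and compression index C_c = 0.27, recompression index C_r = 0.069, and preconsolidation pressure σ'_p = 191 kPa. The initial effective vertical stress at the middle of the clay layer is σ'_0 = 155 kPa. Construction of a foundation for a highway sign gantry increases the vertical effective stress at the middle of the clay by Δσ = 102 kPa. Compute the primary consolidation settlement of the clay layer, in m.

Final effective stress: σ'_f = 155 + 102 = 257 kPa.
σ'_f = 257 > σ'_p = 191 kPa, so the stress path crosses the preconsolidation pressure — recompression up to σ'_p, then virgin compression beyond:
S_c = H/(1+e₀)·[C_r·log₁₀(σ'_p/σ'_0) + C_c·log₁₀(σ'_f/σ'_p)]
    = 7/2.17 × [0.069×log₁₀(191/155) + 0.27×log₁₀(257/191)]
    = 3.2258 × [0.0062584 + 0.034803] = 0.1325 m

S_c ≈ 0.132 m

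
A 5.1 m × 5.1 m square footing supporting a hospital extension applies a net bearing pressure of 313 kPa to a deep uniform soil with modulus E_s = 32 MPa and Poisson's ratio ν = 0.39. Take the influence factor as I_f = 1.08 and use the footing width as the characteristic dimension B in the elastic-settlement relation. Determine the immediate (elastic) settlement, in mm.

S_e ≈ 45.7 mm

Immediate (elastic) settlement: S_e = q·B·(1−ν²)/E_s · I_f.
E_s = 32 MPa = 32000 kPa.
S_e = 313 × 5.1 × (1 − 0.39²) / 32000 × 1.08
    = 313 × 5.1 × 0.8479 / 32000 × 1.08
    = 0.04568 m = 45.68 mm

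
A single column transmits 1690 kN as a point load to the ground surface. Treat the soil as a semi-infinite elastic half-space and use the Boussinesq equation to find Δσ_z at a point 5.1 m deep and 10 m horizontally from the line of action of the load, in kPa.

Δσ_z ≈ 0.601 kPa

Boussinesq vertical stress below a point load on an elastic half-space:
Δσ_z = 3P/(2πz²) · [1 + (r/z)²]^(−5/2)
r/z = 10/5.1 = 1.9608; [1+(r/z)²]^(−5/2) = 0.019357.
Δσ_z = 3×1690/(2π×5.1²) × 0.019357 = 31.023 × 0.019357 = 0.6005 kPa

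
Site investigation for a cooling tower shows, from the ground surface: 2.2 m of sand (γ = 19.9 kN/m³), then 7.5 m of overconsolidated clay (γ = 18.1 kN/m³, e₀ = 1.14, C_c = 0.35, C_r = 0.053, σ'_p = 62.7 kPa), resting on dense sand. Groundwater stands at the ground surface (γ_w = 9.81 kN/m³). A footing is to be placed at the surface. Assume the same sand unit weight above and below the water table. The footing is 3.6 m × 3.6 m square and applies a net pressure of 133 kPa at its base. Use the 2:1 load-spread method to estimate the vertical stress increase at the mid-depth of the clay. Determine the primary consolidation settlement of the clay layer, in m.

Mid-depth of clay below the ground surface: z = 2.2 + 7.5/2 = 5.95 m.
Total vertical stress at mid-clay: σ_v = 19.9×2.2 + 18.1×3.75 = 111.66 kPa.
Pore pressure: u = 9.81×(5.95 − 0) = 58.37 kPa.
Initial effective stress: σ'_0 = σ_v − u = 111.66 − 58.37 = 53.29 kPa.
Stress increase at mid-clay by the 2:1 spreading method:
Δσ = qBL/((B+z)(L+z)) = 133×3.6×3.6/((3.6+5.95)(3.6+5.95)) = 18.899 kPa
Final effective stress: σ'_f = 53.29 + 18.899 = 72.189 kPa.
σ'_f = 72.189 > σ'_p = 62.7 kPa, so the stress path crosses the preconsolidation pressure — recompression up to σ'_p, then virgin compression beyond:
S_c = H/(1+e₀)·[C_r·log₁₀(σ'_p/σ'_0) + C_c·log₁₀(σ'_f/σ'_p)]
    = 7.5/2.14 × [0.053×log₁₀(62.7/53.29) + 0.35×log₁₀(72.189/62.7)]
    = 3.5047 × [0.003743 + 0.021421] = 0.08819 m

S_c ≈ 0.0882 m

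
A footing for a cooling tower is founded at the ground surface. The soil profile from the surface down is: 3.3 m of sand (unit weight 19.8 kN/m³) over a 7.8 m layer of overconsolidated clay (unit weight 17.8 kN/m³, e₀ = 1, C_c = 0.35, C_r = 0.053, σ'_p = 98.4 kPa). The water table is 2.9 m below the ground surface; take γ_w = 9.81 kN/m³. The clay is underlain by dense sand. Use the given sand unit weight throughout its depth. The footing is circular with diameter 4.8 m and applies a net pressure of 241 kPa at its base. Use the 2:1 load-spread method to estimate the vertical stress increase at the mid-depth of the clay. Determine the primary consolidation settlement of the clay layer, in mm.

S_c ≈ 176 mm

Mid-depth of clay below the ground surface: z = 3.3 + 7.8/2 = 7.2 m.
Total vertical stress at mid-clay: σ_v = 19.8×3.3 + 17.8×3.9 = 134.76 kPa.
Pore pressure: u = 9.81×(7.2 − 2.9) = 42.183 kPa.
Initial effective stress: σ'_0 = σ_v − u = 134.76 − 42.183 = 92.577 kPa.
Stress increase at mid-clay by the 2:1 spreading method:
Δσ ≈ qD²/(D+z)² = 241×4.8²/(4.8+7.2)² = 38.56 kPa
Final effective stress: σ'_f = 92.577 + 38.56 = 131.14 kPa.
σ'_f = 131.14 > σ'_p = 98.4 kPa, so the stress path crosses the preconsolidation pressure — recompression up to σ'_p, then virgin compression beyond:
S_c = H/(1+e₀)·[C_r·log₁₀(σ'_p/σ'_0) + C_c·log₁₀(σ'_f/σ'_p)]
    = 7.8/2 × [0.053×log₁₀(98.4/92.577) + 0.35×log₁₀(131.14/98.4)]
    = 3.9 × [0.0014041 + 0.043659] = 0.1757 m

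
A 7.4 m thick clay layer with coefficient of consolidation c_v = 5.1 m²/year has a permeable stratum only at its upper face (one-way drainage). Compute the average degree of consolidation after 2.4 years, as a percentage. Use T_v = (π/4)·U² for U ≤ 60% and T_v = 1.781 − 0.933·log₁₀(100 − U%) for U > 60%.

U ≈ 53.3 %

Drainage path length: H_d = H = 7.4 m (single drainage).
T_v = c_v·t/H_d² = 5.1×2.4/7.4² = 0.22352.
T_v = 0.22352 corresponds to the U ≤ 60% branch:
U = √(4T_v/π) = 0.5335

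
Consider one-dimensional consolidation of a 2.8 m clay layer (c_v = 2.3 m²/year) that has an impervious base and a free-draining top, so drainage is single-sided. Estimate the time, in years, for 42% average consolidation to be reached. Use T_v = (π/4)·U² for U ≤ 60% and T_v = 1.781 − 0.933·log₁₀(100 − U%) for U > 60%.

Drainage path length: H_d = H = 2.8 m (single drainage).
U ≤ 60%: T_v = (π/4)·U² = (π/4)×0.42² = 0.13854.
t = T_v·H_d²/c_v = 0.13854×2.8²/2.3 = 0.4722 years.

t ≈ 0.472 years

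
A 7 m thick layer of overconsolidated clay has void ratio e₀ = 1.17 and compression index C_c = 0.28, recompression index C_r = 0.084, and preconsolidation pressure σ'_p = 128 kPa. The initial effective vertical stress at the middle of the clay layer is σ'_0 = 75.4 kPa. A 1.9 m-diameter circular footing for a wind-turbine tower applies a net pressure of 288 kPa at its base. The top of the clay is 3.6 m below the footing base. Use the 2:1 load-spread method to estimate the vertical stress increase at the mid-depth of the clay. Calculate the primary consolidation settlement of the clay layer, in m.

S_c ≈ 0.0185 m

Mid-depth of clay below the footing base: z = 3.6 + 7/2 = 7.1 m.
Stress increase at mid-clay by the 2:1 spreading method:
Δσ ≈ qD²/(D+z)² = 288×1.9²/(1.9+7.1)² = 12.836 kPa
Final effective stress: σ'_f = 75.4 + 12.836 = 88.236 kPa.
σ'_f = 88.236 ≤ σ'_p = 128 kPa, so the clay remains overconsolidated and only the recompression index applies:
S_c = C_r·H/(1+e₀)·log₁₀(σ'_f/σ'_0) = 0.084×7/2.17×log₁₀(88.236/75.4)
    = 0.27097 × 0.068274 = 0.0185 m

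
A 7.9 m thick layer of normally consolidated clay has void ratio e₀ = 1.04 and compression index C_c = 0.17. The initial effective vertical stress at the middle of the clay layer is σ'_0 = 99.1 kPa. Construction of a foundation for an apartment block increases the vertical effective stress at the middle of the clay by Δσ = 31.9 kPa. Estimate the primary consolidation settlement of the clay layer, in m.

Final effective stress: σ'_f = σ'_0 + Δσ = 99.1 + 31.9 = 131 kPa.
Normally consolidated clay, so the full stress increment lies on the virgin compression line:
S_c = C_c·H/(1+e₀)·log₁₀(σ'_f/σ'_0) = 0.17×7.9/(1+1.04)×log₁₀(131/99.1)
    = 0.65833 × 0.1212 = 0.07979 m

S_c ≈ 0.0798 m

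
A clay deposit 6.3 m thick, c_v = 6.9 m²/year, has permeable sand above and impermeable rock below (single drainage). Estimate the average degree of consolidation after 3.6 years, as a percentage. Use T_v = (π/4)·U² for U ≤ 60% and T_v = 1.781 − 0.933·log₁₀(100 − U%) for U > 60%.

Drainage path length: H_d = H = 6.3 m (single drainage).
T_v = c_v·t/H_d² = 6.9×3.6/6.3² = 0.62585.
T_v = 0.62585 corresponds to the U > 60% branch:
U = 1 − 10^((1.781 − T_v)/0.933)/100 = 0.827

U ≈ 82.7 %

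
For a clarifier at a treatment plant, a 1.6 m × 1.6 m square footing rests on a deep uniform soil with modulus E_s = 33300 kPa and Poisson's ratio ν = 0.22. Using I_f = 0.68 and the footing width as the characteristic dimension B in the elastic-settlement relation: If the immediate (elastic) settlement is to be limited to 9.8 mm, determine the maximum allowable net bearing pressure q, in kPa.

S_e = q·B·(1−ν²)/E_s · I_f  ⇒  q = S_e·E_s / (B·(1−ν²)·I_f).
q = 0.0098 × 33300 / (1.6 × 0.9516 × 0.68) = 315.2 kPa

q ≈ 315 kPa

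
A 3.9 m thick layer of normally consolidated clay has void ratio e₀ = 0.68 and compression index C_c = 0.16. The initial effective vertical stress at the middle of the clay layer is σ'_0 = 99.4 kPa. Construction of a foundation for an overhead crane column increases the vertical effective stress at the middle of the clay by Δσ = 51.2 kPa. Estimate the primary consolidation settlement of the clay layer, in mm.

S_c ≈ 67 mm

Final effective stress: σ'_f = σ'_0 + Δσ = 99.4 + 51.2 = 150.6 kPa.
Normally consolidated clay, so the full stress increment lies on the virgin compression line:
S_c = C_c·H/(1+e₀)·log₁₀(σ'_f/σ'_0) = 0.16×3.9/(1+0.68)×log₁₀(150.6/99.4)
    = 0.37143 × 0.18044 = 0.06702 m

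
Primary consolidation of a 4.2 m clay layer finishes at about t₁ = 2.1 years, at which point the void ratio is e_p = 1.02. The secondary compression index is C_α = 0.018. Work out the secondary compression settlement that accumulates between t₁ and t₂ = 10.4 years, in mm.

S_s ≈ 26 mm

Secondary compression: S_s = C_α·H/(1+e_p)·log₁₀(t₂/t₁)
S_s = 0.018×4.2/(1+1.02)×log₁₀(10.4/2.1)
    = 0.03743 × 0.6948 = 0.026 m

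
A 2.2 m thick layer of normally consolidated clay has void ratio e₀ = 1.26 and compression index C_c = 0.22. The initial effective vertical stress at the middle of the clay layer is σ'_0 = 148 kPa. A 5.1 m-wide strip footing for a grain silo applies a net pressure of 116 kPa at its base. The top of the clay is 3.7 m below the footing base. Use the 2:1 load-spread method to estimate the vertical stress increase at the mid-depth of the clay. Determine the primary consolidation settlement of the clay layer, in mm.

Mid-depth of clay below the footing base: z = 3.7 + 2.2/2 = 4.8 m.
Stress increase at mid-clay by the 2:1 spreading method:
Δσ = qB/(B+z) = 116×5.1/(5.1+4.8) = 59.758 kPa
Final effective stress: σ'_f = σ'_0 + Δσ = 148 + 59.758 = 207.76 kPa.
Normally consolidated clay, so the full stress increment lies on the virgin compression line:
S_c = C_c·H/(1+e₀)·log₁₀(σ'_f/σ'_0) = 0.22×2.2/(1+1.26)×log₁₀(207.76/148)
    = 0.21416 × 0.1473 = 0.03155 m

S_c ≈ 31.5 mm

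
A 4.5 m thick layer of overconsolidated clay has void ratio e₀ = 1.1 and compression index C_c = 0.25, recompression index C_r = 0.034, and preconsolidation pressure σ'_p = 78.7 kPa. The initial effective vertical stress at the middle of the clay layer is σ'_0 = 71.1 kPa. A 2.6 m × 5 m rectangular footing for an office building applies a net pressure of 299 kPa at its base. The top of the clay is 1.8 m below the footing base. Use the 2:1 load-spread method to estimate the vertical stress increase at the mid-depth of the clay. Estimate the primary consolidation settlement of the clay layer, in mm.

Mid-depth of clay below the footing base: z = 1.8 + 4.5/2 = 4.05 m.
Stress increase at mid-clay by the 2:1 spreading method:
Δσ = qBL/((B+z)(L+z)) = 299×2.6×5/((2.6+4.05)(5+4.05)) = 64.587 kPa
Final effective stress: σ'_f = 71.1 + 64.587 = 135.69 kPa.
σ'_f = 135.69 > σ'_p = 78.7 kPa, so the stress path crosses the preconsolidation pressure — recompression up to σ'_p, then virgin compression beyond:
S_c = H/(1+e₀)·[C_r·log₁₀(σ'_p/σ'_0) + C_c·log₁₀(σ'_f/σ'_p)]
    = 4.5/2.1 × [0.034×log₁₀(78.7/71.1) + 0.25×log₁₀(135.69/78.7)]
    = 2.1429 × [0.0014996 + 0.059143] = 0.13 m

S_c ≈ 130 mm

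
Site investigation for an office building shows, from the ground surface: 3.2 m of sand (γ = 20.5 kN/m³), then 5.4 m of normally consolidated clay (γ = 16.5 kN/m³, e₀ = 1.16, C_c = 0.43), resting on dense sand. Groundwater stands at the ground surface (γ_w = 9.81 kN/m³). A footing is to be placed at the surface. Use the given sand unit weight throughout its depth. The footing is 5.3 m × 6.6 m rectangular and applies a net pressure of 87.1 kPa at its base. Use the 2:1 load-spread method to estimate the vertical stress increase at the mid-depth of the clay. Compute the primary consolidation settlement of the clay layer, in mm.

S_c ≈ 163 mm

Mid-depth of clay below the ground surface: z = 3.2 + 5.4/2 = 5.9 m.
Total vertical stress at mid-clay: σ_v = 20.5×3.2 + 16.5×2.7 = 110.15 kPa.
Pore pressure: u = 9.81×(5.9 − 0) = 57.879 kPa.
Initial effective stress: σ'_0 = σ_v − u = 110.15 − 57.879 = 52.271 kPa.
Stress increase at mid-clay by the 2:1 spreading method:
Δσ = qBL/((B+z)(L+z)) = 87.1×5.3×6.6/((5.3+5.9)(6.6+5.9)) = 21.763 kPa
Final effective stress: σ'_f = σ'_0 + Δσ = 52.271 + 21.763 = 74.034 kPa.
Normally consolidated clay, so the full stress increment lies on the virgin compression line:
S_c = C_c·H/(1+e₀)·log₁₀(σ'_f/σ'_0) = 0.43×5.4/(1+1.16)×log₁₀(74.034/52.271)
    = 1.075 × 0.15117 = 0.1625 m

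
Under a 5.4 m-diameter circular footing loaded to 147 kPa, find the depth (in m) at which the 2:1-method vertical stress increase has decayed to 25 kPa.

2:1 spreading — at depth z the loaded area has grown by z in each plan dimension:
qD²/(D+z)² = Δσ_z ⇒ z = D(√(q/Δσ_z) − 1) = 5.4×(√(147/25) − 1) = 7.694 m

z ≈ 7.69 m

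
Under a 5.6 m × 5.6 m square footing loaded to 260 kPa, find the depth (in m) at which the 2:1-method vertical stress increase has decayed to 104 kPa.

z ≈ 3.25 m

2:1 spreading — at depth z the loaded area has grown by z in each plan dimension:
qB²/(B+z)² = Δσ_z ⇒ z = B(√(q/Δσ_z) − 1) = 5.6×(√(260/104) − 1) = 3.254 m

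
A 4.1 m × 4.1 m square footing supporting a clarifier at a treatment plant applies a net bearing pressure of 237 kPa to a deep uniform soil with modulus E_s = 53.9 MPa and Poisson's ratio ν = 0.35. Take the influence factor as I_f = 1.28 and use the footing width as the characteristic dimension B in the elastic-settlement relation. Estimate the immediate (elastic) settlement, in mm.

Immediate (elastic) settlement: S_e = q·B·(1−ν²)/E_s · I_f.
E_s = 53.9 MPa = 53900 kPa.
S_e = 237 × 4.1 × (1 − 0.35²) / 53900 × 1.28
    = 237 × 4.1 × 0.8775 / 53900 × 1.28
    = 0.02025 m = 20.25 mm

S_e ≈ 20.2 mm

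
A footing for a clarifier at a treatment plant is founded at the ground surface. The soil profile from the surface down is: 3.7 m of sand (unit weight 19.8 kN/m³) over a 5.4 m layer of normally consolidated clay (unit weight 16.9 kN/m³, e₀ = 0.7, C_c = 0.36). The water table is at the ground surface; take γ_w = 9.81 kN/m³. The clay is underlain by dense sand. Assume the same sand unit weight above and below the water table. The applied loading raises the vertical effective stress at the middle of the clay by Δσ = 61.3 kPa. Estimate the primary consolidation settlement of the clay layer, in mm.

S_c ≈ 367 mm

Mid-depth of clay below the ground surface: z = 3.7 + 5.4/2 = 6.4 m.
Total vertical stress at mid-clay: σ_v = 19.8×3.7 + 16.9×2.7 = 118.89 kPa.
Pore pressure: u = 9.81×(6.4 − 0) = 62.784 kPa.
Initial effective stress: σ'_0 = σ_v − u = 118.89 − 62.784 = 56.106 kPa.
Final effective stress: σ'_f = σ'_0 + Δσ = 56.106 + 61.3 = 117.41 kPa.
Normally consolidated clay, so the full stress increment lies on the virgin compression line:
S_c = C_c·H/(1+e₀)·log₁₀(σ'_f/σ'_0) = 0.36×5.4/(1+0.7)×log₁₀(117.41/56.106)
    = 1.1435 × 0.3207 = 0.3667 m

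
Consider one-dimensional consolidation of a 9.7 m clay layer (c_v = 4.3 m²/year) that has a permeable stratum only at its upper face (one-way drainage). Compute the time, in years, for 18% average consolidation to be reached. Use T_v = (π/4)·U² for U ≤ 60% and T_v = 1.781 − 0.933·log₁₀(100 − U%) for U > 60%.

Drainage path length: H_d = H = 9.7 m (single drainage).
U ≤ 60%: T_v = (π/4)·U² = (π/4)×0.18² = 0.025447.
t = T_v·H_d²/c_v = 0.025447×9.7²/4.3 = 0.5568 years.

t ≈ 0.557 years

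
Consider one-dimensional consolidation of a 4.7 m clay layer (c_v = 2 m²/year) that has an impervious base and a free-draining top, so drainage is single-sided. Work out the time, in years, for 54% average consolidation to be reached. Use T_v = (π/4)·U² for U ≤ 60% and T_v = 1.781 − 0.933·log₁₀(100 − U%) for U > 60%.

Drainage path length: H_d = H = 4.7 m (single drainage).
U ≤ 60%: T_v = (π/4)·U² = (π/4)×0.54² = 0.22902.
t = T_v·H_d²/c_v = 0.22902×4.7²/2 = 2.53 years.

t ≈ 2.53 years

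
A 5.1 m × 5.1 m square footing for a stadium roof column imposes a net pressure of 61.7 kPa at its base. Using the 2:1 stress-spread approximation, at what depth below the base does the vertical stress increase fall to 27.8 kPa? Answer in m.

z ≈ 2.5 m

2:1 spreading — at depth z the loaded area has grown by z in each plan dimension:
qB²/(B+z)² = Δσ_z ⇒ z = B(√(q/Δσ_z) − 1) = 5.1×(√(61.7/27.8) − 1) = 2.498 m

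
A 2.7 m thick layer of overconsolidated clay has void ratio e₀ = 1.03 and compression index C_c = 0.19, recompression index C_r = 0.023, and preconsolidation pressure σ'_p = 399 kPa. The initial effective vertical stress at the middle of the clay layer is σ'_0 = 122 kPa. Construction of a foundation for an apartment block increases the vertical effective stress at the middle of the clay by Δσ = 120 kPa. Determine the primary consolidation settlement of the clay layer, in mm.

S_c ≈ 9.1 mm

Final effective stress: σ'_f = 122 + 120 = 242 kPa.
σ'_f = 242 ≤ σ'_p = 399 kPa, so the clay remains overconsolidated and only the recompression index applies:
S_c = C_r·H/(1+e₀)·log₁₀(σ'_f/σ'_0) = 0.023×2.7/2.03×log₁₀(242/122)
    = 0.03059 × 0.29746 = 0.009099 m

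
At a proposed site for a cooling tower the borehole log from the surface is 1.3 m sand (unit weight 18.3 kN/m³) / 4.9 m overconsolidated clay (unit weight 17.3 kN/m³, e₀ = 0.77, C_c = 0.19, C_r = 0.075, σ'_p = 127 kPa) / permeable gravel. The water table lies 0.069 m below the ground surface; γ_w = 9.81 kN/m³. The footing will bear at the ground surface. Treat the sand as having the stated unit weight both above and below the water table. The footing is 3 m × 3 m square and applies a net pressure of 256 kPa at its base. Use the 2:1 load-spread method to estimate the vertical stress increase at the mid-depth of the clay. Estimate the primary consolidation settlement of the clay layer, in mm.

S_c ≈ 89 mm

Mid-depth of clay below the ground surface: z = 1.3 + 4.9/2 = 3.75 m.
Total vertical stress at mid-clay: σ_v = 18.3×1.3 + 17.3×2.45 = 66.175 kPa.
Pore pressure: u = 9.81×(3.75 − 0.069) = 36.111 kPa.
Initial effective stress: σ'_0 = σ_v − u = 66.175 − 36.111 = 30.064 kPa.
Stress increase at mid-clay by the 2:1 spreading method:
Δσ = qBL/((B+z)(L+z)) = 256×3×3/((3+3.75)(3+3.75)) = 50.568 kPa
Final effective stress: σ'_f = 30.064 + 50.568 = 80.632 kPa.
σ'_f = 80.632 ≤ σ'_p = 127 kPa, so the clay remains overconsolidated and only the recompression index applies:
S_c = C_r·H/(1+e₀)·log₁₀(σ'_f/σ'_0) = 0.075×4.9/1.77×log₁₀(80.632/30.064)
    = 0.20763 × 0.42846 = 0.08896 m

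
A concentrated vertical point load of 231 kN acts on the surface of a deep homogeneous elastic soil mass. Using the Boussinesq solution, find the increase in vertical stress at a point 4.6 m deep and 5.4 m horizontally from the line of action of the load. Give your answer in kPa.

Boussinesq vertical stress below a point load on an elastic half-space:
Δσ_z = 3P/(2πz²) · [1 + (r/z)²]^(−5/2)
r/z = 5.4/4.6 = 1.1739; [1+(r/z)²]^(−5/2) = 0.11467.
Δσ_z = 3×231/(2π×4.6²) × 0.11467 = 5.2124 × 0.11467 = 0.5977 kPa

Δσ_z ≈ 0.598 kPa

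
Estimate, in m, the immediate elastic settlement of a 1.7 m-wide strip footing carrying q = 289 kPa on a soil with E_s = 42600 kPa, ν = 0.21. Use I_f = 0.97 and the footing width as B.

Immediate (elastic) settlement: S_e = q·B·(1−ν²)/E_s · I_f.
S_e = 289 × 1.7 × (1 − 0.21²) / 42600 × 0.97
    = 289 × 1.7 × 0.9559 / 42600 × 0.97
    = 0.01069 m

S_e ≈ 0.0107 m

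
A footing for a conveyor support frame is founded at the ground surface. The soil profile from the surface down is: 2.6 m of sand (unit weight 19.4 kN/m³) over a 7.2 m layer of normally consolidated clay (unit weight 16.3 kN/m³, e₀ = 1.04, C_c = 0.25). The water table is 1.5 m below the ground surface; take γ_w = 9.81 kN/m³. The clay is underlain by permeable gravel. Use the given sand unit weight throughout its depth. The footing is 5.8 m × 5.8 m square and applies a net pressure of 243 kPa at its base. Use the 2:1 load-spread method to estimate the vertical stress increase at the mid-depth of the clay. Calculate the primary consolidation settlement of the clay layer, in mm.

Mid-depth of clay below the ground surface: z = 2.6 + 7.2/2 = 6.2 m.
Total vertical stress at mid-clay: σ_v = 19.4×2.6 + 16.3×3.6 = 109.12 kPa.
Pore pressure: u = 9.81×(6.2 − 1.5) = 46.107 kPa.
Initial effective stress: σ'_0 = σ_v − u = 109.12 − 46.107 = 63.013 kPa.
Stress increase at mid-clay by the 2:1 spreading method:
Δσ = qBL/((B+z)(L+z)) = 243×5.8×5.8/((5.8+6.2)(5.8+6.2)) = 56.767 kPa
Final effective stress: σ'_f = σ'_0 + Δσ = 63.013 + 56.767 = 119.78 kPa.
Normally consolidated clay, so the full stress increment lies on the virgin compression line:
S_c = C_c·H/(1+e₀)·log₁₀(σ'_f/σ'_0) = 0.25×7.2/(1+1.04)×log₁₀(119.78/63.013)
    = 0.88235 × 0.27895 = 0.2461 m

S_c ≈ 246 mm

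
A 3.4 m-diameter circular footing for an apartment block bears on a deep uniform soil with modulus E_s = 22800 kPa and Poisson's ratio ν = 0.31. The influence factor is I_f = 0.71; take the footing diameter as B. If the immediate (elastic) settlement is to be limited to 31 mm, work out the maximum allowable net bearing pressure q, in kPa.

S_e = q·B·(1−ν²)/E_s · I_f  ⇒  q = S_e·E_s / (B·(1−ν²)·I_f).
q = 0.031 × 22800 / (3.4 × 0.9039 × 0.71) = 323.9 kPa

q ≈ 324 kPa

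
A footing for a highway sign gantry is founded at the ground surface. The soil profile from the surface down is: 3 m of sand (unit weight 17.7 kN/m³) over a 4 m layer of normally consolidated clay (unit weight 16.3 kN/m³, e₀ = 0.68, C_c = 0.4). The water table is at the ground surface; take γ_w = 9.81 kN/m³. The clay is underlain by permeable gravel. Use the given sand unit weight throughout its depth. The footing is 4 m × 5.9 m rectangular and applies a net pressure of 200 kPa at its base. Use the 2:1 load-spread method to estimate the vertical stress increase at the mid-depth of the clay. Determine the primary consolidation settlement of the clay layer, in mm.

Mid-depth of clay below the ground surface: z = 3 + 4/2 = 5 m.
Total vertical stress at mid-clay: σ_v = 17.7×3 + 16.3×2 = 85.7 kPa.
Pore pressure: u = 9.81×(5 − 0) = 49.05 kPa.
Initial effective stress: σ'_0 = σ_v − u = 85.7 − 49.05 = 36.65 kPa.
Stress increase at mid-clay by the 2:1 spreading method:
Δσ = qBL/((B+z)(L+z)) = 200×4×5.9/((4+5)(5.9+5)) = 48.114 kPa
Final effective stress: σ'_f = σ'_0 + Δσ = 36.65 + 48.114 = 84.764 kPa.
Normally consolidated clay, so the full stress increment lies on the virgin compression line:
S_c = C_c·H/(1+e₀)·log₁₀(σ'_f/σ'_0) = 0.4×4/(1+0.68)×log₁₀(84.764/36.65)
    = 0.95238 × 0.36414 = 0.3468 m

S_c ≈ 347 mm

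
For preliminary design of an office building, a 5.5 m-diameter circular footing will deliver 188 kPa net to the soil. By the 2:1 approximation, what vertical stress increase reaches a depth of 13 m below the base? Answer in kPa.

By the 2:1 method the load spreads at 1 horizontal : 2 vertical, so at depth z the loaded area has grown by z in each plan dimension:
Δσ ≈ qD²/(D+z)² = 188×5.5²/(5.5+13)² = 16.617 kPa

Δσ_z ≈ 16.6 kPa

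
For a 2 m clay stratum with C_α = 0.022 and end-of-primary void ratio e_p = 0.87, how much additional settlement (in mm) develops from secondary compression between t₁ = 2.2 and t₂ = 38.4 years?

Secondary compression: S_s = C_α·H/(1+e_p)·log₁₀(t₂/t₁)
S_s = 0.022×2/(1+0.87)×log₁₀(38.4/2.2)
    = 0.02353 × 1.242 = 0.02922 m

S_s ≈ 29.2 mm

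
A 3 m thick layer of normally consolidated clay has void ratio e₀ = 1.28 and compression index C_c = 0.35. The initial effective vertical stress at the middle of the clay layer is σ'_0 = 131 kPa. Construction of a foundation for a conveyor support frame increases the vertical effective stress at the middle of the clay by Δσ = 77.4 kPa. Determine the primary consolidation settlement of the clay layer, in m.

Final effective stress: σ'_f = σ'_0 + Δσ = 131 + 77.4 = 208.4 kPa.
Normally consolidated clay, so the full stress increment lies on the virgin compression line:
S_c = C_c·H/(1+e₀)·log₁₀(σ'_f/σ'_0) = 0.35×3/(1+1.28)×log₁₀(208.4/131)
    = 0.46053 × 0.20163 = 0.09286 m

S_c ≈ 0.0929 m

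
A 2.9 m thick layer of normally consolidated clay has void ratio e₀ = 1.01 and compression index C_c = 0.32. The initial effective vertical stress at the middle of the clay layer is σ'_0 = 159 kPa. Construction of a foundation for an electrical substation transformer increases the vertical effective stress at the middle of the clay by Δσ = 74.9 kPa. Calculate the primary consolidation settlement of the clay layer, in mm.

S_c ≈ 77.4 mm

Final effective stress: σ'_f = σ'_0 + Δσ = 159 + 74.9 = 233.9 kPa.
Normally consolidated clay, so the full stress increment lies on the virgin compression line:
S_c = C_c·H/(1+e₀)·log₁₀(σ'_f/σ'_0) = 0.32×2.9/(1+1.01)×log₁₀(233.9/159)
    = 0.46169 × 0.16763 = 0.07739 m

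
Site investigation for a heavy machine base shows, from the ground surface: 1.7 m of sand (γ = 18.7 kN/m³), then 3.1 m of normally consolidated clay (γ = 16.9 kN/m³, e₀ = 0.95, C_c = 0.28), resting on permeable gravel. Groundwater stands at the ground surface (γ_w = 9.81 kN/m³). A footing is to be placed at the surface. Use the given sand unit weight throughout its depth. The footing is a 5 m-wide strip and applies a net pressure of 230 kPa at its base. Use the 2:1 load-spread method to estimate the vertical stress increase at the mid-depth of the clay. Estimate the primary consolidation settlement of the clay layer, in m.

Mid-depth of clay below the ground surface: z = 1.7 + 3.1/2 = 3.25 m.
Total vertical stress at mid-clay: σ_v = 18.7×1.7 + 16.9×1.55 = 57.985 kPa.
Pore pressure: u = 9.81×(3.25 − 0) = 31.883 kPa.
Initial effective stress: σ'_0 = σ_v − u = 57.985 − 31.883 = 26.102 kPa.
Stress increase at mid-clay by the 2:1 spreading method:
Δσ = qB/(B+z) = 230×5/(5+3.25) = 139.39 kPa
Final effective stress: σ'_f = σ'_0 + Δσ = 26.102 + 139.39 = 165.49 kPa.
Normally consolidated clay, so the full stress increment lies on the virgin compression line:
S_c = C_c·H/(1+e₀)·log₁₀(σ'_f/σ'_0) = 0.28×3.1/(1+0.95)×log₁₀(165.49/26.102)
    = 0.44513 × 0.8021 = 0.357 m

S_c ≈ 0.357 m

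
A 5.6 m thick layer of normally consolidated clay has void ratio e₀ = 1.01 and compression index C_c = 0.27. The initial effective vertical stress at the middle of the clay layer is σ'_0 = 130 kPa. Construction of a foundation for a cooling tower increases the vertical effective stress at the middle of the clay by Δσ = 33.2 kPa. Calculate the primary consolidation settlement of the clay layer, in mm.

S_c ≈ 74.3 mm

Final effective stress: σ'_f = σ'_0 + Δσ = 130 + 33.2 = 163.2 kPa.
Normally consolidated clay, so the full stress increment lies on the virgin compression line:
S_c = C_c·H/(1+e₀)·log₁₀(σ'_f/σ'_0) = 0.27×5.6/(1+1.01)×log₁₀(163.2/130)
    = 0.75224 × 0.098777 = 0.0743 m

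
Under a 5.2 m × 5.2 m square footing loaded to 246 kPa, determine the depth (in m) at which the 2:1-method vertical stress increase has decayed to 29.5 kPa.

2:1 spreading — at depth z the loaded area has grown by z in each plan dimension:
qB²/(B+z)² = Δσ_z ⇒ z = B(√(q/Δσ_z) − 1) = 5.2×(√(246/29.5) − 1) = 9.816 m

z ≈ 9.82 m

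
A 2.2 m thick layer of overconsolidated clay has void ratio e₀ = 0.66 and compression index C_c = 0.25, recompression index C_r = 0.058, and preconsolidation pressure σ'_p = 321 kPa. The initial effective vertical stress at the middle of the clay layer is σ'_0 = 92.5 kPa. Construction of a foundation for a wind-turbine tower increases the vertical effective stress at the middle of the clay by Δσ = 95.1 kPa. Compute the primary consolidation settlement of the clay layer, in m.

Final effective stress: σ'_f = 92.5 + 95.1 = 187.6 kPa.
σ'_f = 187.6 ≤ σ'_p = 321 kPa, so the clay remains overconsolidated and only the recompression index applies:
S_c = C_r·H/(1+e₀)·log₁₀(σ'_f/σ'_0) = 0.058×2.2/1.66×log₁₀(187.6/92.5)
    = 0.076867 × 0.30709 = 0.02361 m

S_c ≈ 0.0236 m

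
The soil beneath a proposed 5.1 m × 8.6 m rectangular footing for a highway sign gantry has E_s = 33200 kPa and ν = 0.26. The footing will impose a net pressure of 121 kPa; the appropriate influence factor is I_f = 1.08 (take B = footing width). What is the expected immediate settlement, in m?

Immediate (elastic) settlement: S_e = q·B·(1−ν²)/E_s · I_f.
S_e = 121 × 5.1 × (1 − 0.26²) / 33200 × 1.08
    = 121 × 5.1 × 0.9324 / 33200 × 1.08
    = 0.01872 m

S_e ≈ 0.0187 m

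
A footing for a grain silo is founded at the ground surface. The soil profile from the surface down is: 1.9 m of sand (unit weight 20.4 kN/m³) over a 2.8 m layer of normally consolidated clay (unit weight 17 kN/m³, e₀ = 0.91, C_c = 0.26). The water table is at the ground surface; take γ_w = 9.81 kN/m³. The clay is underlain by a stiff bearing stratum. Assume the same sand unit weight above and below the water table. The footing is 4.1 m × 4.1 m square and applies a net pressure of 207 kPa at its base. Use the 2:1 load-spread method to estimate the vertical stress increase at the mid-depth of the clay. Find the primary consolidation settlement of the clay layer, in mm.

S_c ≈ 188 mm

Mid-depth of clay below the ground surface: z = 1.9 + 2.8/2 = 3.3 m.
Total vertical stress at mid-clay: σ_v = 20.4×1.9 + 17×1.4 = 62.56 kPa.
Pore pressure: u = 9.81×(3.3 − 0) = 32.373 kPa.
Initial effective stress: σ'_0 = σ_v − u = 62.56 − 32.373 = 30.187 kPa.
Stress increase at mid-clay by the 2:1 spreading method:
Δσ = qBL/((B+z)(L+z)) = 207×4.1×4.1/((4.1+3.3)(4.1+3.3)) = 63.544 kPa
Final effective stress: σ'_f = σ'_0 + Δσ = 30.187 + 63.544 = 93.731 kPa.
Normally consolidated clay, so the full stress increment lies on the virgin compression line:
S_c = C_c·H/(1+e₀)·log₁₀(σ'_f/σ'_0) = 0.26×2.8/(1+0.91)×log₁₀(93.731/30.187)
    = 0.38115 × 0.49206 = 0.1875 m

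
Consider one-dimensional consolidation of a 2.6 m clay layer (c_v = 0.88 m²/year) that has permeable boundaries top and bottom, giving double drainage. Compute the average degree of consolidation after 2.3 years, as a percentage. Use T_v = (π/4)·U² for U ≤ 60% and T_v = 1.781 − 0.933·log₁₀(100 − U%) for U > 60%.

Drainage path length: H_d = H/2 = 1.3 m (double drainage).
T_v = c_v·t/H_d² = 0.88×2.3/1.3² = 1.1976.
T_v = 1.1976 corresponds to the U > 60% branch:
U = 1 − 10^((1.781 − T_v)/0.933)/100 = 0.9578

U ≈ 95.8 %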